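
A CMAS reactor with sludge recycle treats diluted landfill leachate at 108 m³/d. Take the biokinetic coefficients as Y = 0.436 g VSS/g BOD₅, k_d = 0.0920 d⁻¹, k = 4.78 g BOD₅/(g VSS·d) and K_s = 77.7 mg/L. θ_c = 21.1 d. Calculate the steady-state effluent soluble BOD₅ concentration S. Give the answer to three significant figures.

Effluent substrate depends only on kinetics and SRT: S = K_s(1 + k_d θ_c) / [θ_c(Yk − k_d) − 1] = 77.7 × (1 + 0.0920 × 21.1) / [21.1 × (0.436 × 4.78 − 0.0920) − 1] = 228.5 / 41.03 = 5.569 mg/L.

S ≈ 5.57 mg/L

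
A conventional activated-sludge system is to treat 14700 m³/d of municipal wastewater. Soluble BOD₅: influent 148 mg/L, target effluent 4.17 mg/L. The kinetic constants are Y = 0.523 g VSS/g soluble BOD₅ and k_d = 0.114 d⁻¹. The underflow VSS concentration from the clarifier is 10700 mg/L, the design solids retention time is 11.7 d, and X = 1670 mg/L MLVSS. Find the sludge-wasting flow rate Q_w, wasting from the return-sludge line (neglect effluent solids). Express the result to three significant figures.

Q_w ≈ 44.3 m³/d

From the SRT design equation V = Y Q (S₀−S) θ_c / [X (1 + k_d θ_c)] = 0.523 × 14700 × (148 − 4.17) × 11.7 / [1670 × (1 + 0.114 × 11.7)] = 1.29×10^7 / 3897 = 3320 m³.
Wasting from the return line (neglecting effluent solids): Q_w = V·X / (θ_c·X_r) = 3320 × 1670 / (11.7 × 10700) = 44.28 m³/d.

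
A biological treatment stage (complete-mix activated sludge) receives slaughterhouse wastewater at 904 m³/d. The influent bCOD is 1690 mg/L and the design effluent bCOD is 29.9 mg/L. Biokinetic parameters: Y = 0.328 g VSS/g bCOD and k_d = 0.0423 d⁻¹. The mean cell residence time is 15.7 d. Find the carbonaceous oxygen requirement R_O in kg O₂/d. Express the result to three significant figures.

Y_obs = Y / (1 + k_d θ_c) = 0.328 / (1 + 0.0423 × 15.7) = 0.328 / 1.664 = 0.1971.
Substrate removed = Q·(S₀ − S) = 904 m³/d × (1690 − 29.9) g/m³ = 1.5×10^6 g/d = 1501 kg/d.
P_X = Y_obs·Q·(S₀ − S) = 0.1971 × 1501 = 295.8 kg VSS/d.
R_O = Q·ΔS − 1.42 P_X = 1501 − 420.0 = 1081 kg O₂/d.

R_O ≈ 1080 kg O₂/d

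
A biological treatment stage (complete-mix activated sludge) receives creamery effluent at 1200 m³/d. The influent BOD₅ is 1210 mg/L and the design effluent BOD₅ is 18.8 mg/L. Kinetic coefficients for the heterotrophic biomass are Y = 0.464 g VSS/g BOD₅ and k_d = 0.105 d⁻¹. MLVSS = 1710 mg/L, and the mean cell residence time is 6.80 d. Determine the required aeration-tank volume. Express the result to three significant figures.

V ≈ 1540 m³

Steady-state biomass mass balance: V·X·(1 + k_d·θ_c) = Y·Q·(S₀ − S)·θ_c, so V = 0.464 × 1200 × (1210 − 18.8) × 6.80 / [1710 × (1 + 0.105 × 6.80)] = 4.51×10^6 / 2931 = 1539 m³.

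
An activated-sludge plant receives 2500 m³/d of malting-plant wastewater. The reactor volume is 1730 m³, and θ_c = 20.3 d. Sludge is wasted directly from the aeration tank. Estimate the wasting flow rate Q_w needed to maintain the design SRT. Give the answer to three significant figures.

For wasting at MLVSS concentration, Q_w = V/θ_c = 1730/20.3 = 85.22 m³/d.

Q_w ≈ 85.2 m³/d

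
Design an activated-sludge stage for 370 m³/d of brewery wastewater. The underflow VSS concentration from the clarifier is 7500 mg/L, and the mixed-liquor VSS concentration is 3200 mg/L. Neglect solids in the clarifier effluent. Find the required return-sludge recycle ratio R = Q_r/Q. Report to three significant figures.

R ≈ 0.744

Mass balance around the secondary clarifier (neglecting effluent solids): R = X / (X_r − X) = 3200 / (7500 − 3200) = 0.7442.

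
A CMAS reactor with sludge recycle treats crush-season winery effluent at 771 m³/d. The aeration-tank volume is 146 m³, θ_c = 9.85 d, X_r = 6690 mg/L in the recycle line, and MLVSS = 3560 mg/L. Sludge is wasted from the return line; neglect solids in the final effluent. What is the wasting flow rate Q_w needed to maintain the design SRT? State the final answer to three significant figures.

Q_w ≈ 7.89 m³/d

Wasting from the return line (neglecting effluent solids): Q_w = V·X / (θ_c·X_r) = 146.0 × 3560 / (9.85 × 6690) = 7.888 m³/d.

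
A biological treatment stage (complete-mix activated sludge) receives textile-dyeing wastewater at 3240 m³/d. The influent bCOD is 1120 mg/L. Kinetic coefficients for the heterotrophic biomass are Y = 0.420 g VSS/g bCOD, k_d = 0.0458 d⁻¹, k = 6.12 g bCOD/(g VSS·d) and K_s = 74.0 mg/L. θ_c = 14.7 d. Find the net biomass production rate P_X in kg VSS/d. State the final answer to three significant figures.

P_X ≈ 908 kg VSS/d

Effluent substrate depends only on kinetics and SRT: S = K_s(1 + k_d θ_c) / [θ_c(Yk − k_d) − 1] = 74.0 × (1 + 0.0458 × 14.7) / [14.7 × (0.420 × 6.12 − 0.0458) − 1] = 123.8 / 36.11 = 3.429 mg/L.
The observed yield is Y_obs = Y/(1 + k_d·θ_c) = 0.420 / (1 + 0.0458 × 14.7) = 0.420 / 1.673 = 0.2510 g VSS per g bCOD removed.
Mass of bCOD removed per day: Q(S₀ − S) = 3240 × 1117 g/m³ = 3618 kg/d.
So the net sludge growth is P_X = 0.2510 × 3618 = 908.1 kg VSS/d.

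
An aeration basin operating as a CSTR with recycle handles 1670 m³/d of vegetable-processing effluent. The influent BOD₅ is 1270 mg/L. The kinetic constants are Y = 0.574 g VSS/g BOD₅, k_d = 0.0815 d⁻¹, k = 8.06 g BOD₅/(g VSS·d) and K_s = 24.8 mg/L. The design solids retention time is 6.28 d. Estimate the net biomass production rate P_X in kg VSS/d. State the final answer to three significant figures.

Effluent substrate depends only on kinetics and SRT: S = K_s(1 + k_d θ_c) / [θ_c(Yk − k_d) − 1] = 24.8 × (1 + 0.0815 × 6.28) / [6.28 × (0.574 × 8.06 − 0.0815) − 1] = 37.49 / 27.54 = 1.361 mg/L.
The observed yield is Y_obs = Y/(1 + k_d·θ_c) = 0.574 / (1 + 0.0815 × 6.28) = 0.574 / 1.512 = 0.3797 g VSS per g BOD₅ removed.
ΔS = 1270 − 1.36 = 1269 mg/L, so the substrate removal rate is 1670 × 1269/1000 = 2119 kg BOD₅/d.
Biomass produced: P_X = Y_obs·Q·ΔS = 0.3797 × 2119 ≈ 804.4 kg VSS/d.

P_X ≈ 804 kg VSS/d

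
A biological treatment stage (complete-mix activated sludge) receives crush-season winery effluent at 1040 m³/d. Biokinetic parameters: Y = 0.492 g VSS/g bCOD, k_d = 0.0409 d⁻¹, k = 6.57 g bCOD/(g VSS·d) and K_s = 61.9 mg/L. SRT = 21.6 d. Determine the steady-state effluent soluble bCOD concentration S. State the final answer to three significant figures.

Effluent substrate depends only on kinetics and SRT: S = K_s(1 + k_d θ_c) / [θ_c(Yk − k_d) − 1] = 61.9 × (1 + 0.0409 × 21.6) / [21.6 × (0.492 × 6.57 − 0.0409) − 1] = 116.6 / 67.94 = 1.716 mg/L.

S ≈ 1.72 mg/L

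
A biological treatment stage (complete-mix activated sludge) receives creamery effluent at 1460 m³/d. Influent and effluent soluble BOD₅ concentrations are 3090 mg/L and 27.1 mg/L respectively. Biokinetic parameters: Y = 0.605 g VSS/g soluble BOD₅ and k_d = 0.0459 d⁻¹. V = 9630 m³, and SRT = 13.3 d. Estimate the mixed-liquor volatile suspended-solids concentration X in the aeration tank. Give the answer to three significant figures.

Solving the biomass balance for X: X = Y Q (S₀−S) θ_c / [V (1+k_d θ_c)] = 0.605 × 1460 × (3090 − 27.1) × 13.3 / [9630 × (1 + 0.0459 × 13.3)] = 2320 mg/L.

X ≈ 2320 mg/L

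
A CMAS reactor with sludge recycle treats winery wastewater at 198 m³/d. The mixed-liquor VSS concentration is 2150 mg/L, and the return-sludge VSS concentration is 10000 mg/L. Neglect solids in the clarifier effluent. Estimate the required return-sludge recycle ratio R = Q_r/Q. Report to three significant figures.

R ≈ 0.274

R = Q_r/Q = X/(X_r − X) = 2150 / (10000 − 2150) = 0.2739.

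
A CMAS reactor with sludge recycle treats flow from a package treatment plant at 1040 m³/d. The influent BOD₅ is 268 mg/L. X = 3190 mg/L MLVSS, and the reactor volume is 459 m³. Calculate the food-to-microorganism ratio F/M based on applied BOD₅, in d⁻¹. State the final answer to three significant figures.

Food-to-microorganism ratio F/M = Q S₀ / (V X) = 1040 × 268 / (459.0 × 3190) = 0.1904 d⁻¹.

F/M ≈ 0.190 d⁻¹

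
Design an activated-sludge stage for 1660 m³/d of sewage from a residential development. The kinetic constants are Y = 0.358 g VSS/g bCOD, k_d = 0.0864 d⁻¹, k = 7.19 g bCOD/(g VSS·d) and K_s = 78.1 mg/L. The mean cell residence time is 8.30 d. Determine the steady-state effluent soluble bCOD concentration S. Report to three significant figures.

S ≈ 6.83 mg/L

For a completely mixed reactor with recycle the Lawrence–McCarty relation gives S = K_s·(1 + k_d·θ_c) / [θ_c·(Y·k − k_d) − 1] = 78.1 × (1 + 0.0864 × 8.30) / [8.30 × (0.358 × 7.19 − 0.0864) − 1] = 134.1 / 19.65 = 6.826 mg/L.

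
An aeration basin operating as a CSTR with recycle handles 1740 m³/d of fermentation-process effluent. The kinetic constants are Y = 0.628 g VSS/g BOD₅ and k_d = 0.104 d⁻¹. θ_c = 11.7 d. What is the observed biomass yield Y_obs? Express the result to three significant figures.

Y_obs = Y / (1 + k_d θ_c) = 0.628 / (1 + 0.104 × 11.7) = 0.628 / 2.217 = 0.2833.

Y_obs ≈ 0.283 g VSS/g BOD₅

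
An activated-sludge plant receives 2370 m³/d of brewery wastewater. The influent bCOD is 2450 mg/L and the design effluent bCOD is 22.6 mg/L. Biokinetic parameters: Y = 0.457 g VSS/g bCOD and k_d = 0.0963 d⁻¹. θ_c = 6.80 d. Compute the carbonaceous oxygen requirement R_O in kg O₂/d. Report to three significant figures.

R_O ≈ 3500 kg O₂/d

The observed yield is Y_obs = Y/(1 + k_d·θ_c) = 0.457 / (1 + 0.0963 × 6.80) = 0.457 / 1.655 = 0.2762 g VSS per g bCOD removed.
Mass of bCOD removed per day: Q(S₀ − S) = 2370 × 2427 g/m³ = 5753 kg/d.
Net sludge production P_X = 0.2762 × 5753 = 1589 kg VSS/d.
R_O = Q·ΔS − 1.42 P_X = 5753 − 2256 = 3497 kg O₂/d.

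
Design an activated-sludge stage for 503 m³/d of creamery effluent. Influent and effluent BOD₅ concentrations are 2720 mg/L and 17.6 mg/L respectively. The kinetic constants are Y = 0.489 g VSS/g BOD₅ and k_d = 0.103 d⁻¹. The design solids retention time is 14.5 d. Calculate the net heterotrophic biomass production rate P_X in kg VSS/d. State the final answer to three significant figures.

P_X ≈ 267 kg VSS/d

Observed yield with endogenous decay: Y_obs = Y / (1 + k_d·θ_c) = 0.489 / (1 + 0.103 × 14.5) = 0.489 / 2.494 = 0.1961 g VSS/g BOD₅.
ΔS = 2720 − 17.6 = 2702 mg/L, so the substrate removal rate is 503 × 2702/1000 = 1359 kg BOD₅/d.
P_X = Y_obs · Q(S₀ − S) = 0.1961 × 1359 = 266.6 kg VSS/d.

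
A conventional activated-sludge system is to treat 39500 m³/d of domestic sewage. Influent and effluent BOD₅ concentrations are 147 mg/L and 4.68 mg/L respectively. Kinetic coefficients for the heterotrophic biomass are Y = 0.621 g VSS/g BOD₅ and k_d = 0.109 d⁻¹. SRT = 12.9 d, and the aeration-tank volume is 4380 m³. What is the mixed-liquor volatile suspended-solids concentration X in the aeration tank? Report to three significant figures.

X ≈ 4270 mg/L

Solving the biomass balance for X: X = Y Q (S₀−S) θ_c / [V (1+k_d θ_c)] = 0.621 × 39500 × (147 − 4.68) × 12.9 / [4380 × (1 + 0.109 × 12.9)] = 4273 mg/L.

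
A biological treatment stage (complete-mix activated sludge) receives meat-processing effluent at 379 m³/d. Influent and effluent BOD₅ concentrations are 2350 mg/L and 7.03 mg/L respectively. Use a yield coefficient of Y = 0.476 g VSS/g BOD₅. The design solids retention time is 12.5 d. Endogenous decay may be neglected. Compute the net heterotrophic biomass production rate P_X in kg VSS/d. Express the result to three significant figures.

No decay correction is needed, so Y_obs = Y = 0.476.
Substrate removed = Q·(S₀ − S) = 379 m³/d × (2350 − 7.03) g/m³ = 8.88×10^5 g/d = 888.0 kg/d.
P_X = Y_obs · Q(S₀ − S) = 0.4760 × 888.0 = 422.7 kg VSS/d.

P_X ≈ 423 kg VSS/d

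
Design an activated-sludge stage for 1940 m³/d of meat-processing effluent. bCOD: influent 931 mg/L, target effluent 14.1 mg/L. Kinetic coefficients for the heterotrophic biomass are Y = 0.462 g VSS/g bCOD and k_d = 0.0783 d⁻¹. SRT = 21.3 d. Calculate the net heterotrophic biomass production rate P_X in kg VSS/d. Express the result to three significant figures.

P_X ≈ 308 kg VSS/d

The observed yield is Y_obs = Y/(1 + k_d·θ_c) = 0.462 / (1 + 0.0783 × 21.3) = 0.462 / 2.668 = 0.1732 g VSS per g bCOD removed.
ΔS = 931 − 14.1 = 916.9 mg/L, so the substrate removal rate is 1940 × 916.9/1000 = 1779 kg bCOD/d.
Biomass produced: P_X = Y_obs·Q·ΔS = 0.1732 × 1779 ≈ 308.0 kg VSS/d.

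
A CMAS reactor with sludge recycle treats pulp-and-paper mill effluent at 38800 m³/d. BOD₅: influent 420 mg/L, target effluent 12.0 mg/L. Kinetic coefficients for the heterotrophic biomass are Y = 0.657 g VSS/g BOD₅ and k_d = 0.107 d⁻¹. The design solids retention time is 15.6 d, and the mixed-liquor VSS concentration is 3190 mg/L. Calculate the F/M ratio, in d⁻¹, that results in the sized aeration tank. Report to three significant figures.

F/M ≈ 0.268 d⁻¹

Steady-state biomass mass balance: V·X·(1 + k_d·θ_c) = Y·Q·(S₀ − S)·θ_c, so V = 0.657 × 38800 × (420 − 12.0) × 15.6 / [3190 × (1 + 0.107 × 15.6)] = 1.62×10^8 / 8515 = 19055 m³.
F/M = Q·S₀ / (V·X) = 38800 × 420 / (19055 × 3190) = 0.2681 g BOD₅·(g VSS·d)⁻¹.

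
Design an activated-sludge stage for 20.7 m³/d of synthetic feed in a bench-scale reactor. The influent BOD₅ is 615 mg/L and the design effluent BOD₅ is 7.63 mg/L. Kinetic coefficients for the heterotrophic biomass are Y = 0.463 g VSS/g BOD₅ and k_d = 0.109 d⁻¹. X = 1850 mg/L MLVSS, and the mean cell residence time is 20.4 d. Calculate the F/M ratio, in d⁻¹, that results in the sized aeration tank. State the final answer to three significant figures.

F/M ≈ 0.346 d⁻¹

From the SRT design equation V = Y Q (S₀−S) θ_c / [X (1 + k_d θ_c)] = 0.463 × 20.7 × (615 − 7.63) × 20.4 / [1850 × (1 + 0.109 × 20.4)] = 1.19×10^5 / 5964 = 19.91 m³.
Food-to-microorganism ratio F/M = Q S₀ / (V X) = 20.7 × 615 / (19.91 × 1850) = 0.3456 d⁻¹.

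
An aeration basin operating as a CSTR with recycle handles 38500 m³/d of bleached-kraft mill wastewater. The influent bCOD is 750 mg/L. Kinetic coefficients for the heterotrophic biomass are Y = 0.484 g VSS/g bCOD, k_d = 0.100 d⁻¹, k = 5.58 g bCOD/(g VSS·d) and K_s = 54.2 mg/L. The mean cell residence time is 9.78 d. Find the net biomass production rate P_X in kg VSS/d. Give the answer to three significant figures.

P_X ≈ 7020 kg VSS/d

For a completely mixed reactor with recycle the Lawrence–McCarty relation gives S = K_s·(1 + k_d·θ_c) / [θ_c·(Y·k − k_d) − 1] = 54.2 × (1 + 0.100 × 9.78) / [9.78 × (0.484 × 5.58 − 0.100) − 1] = 107.2 / 24.44 = 4.387 mg/L.
Correct the yield for decay: Y_obs = Y/(1 + k_d θ_c) = 0.484 / (1 + 0.100 × 9.78) = 0.484 / 1.978 = 0.2447.
Q·(S₀ − S) = 38500 × (750 − 4.39) × 10⁻³ = 28706 kg/d removed.
Biomass produced: P_X = Y_obs·Q·ΔS = 0.2447 × 28706 ≈ 7024 kg VSS/d.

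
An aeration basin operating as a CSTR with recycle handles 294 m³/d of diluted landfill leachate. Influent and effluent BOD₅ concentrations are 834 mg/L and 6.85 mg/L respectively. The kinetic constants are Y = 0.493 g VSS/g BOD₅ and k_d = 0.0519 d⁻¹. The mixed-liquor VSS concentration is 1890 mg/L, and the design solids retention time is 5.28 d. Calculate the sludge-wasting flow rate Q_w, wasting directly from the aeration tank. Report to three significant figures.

Rearranging the biomass balance for a CMAS with decay, V = Y·Q·ΔS·θ_c / [X·(1+k_d θ_c)] = 0.493 × 294 × (834 − 6.85) × 5.28 / [1890 × (1 + 0.0519 × 5.28)] = 6.33×10^5 / 2408 = 262.9 m³.
For wasting at MLVSS concentration, Q_w = V/θ_c = 262.9/5.28 = 49.79 m³/d.

Q_w ≈ 49.8 m³/d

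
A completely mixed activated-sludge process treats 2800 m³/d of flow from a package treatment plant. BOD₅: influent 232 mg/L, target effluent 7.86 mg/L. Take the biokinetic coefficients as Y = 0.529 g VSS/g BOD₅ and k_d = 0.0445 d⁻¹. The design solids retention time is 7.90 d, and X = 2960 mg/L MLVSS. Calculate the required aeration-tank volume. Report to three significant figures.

V ≈ 656 m³

Steady-state biomass mass balance: V·X·(1 + k_d·θ_c) = Y·Q·(S₀ − S)·θ_c, so V = 0.529 × 2800 × (232 − 7.86) × 7.90 / [2960 × (1 + 0.0445 × 7.90)] = 2.62×10^6 / 4001 = 655.6 m³.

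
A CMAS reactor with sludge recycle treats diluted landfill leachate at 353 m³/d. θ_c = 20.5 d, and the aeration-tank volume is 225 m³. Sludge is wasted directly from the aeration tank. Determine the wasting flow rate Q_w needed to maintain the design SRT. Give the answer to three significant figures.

Wasting from the aeration tank: Q_w = V / θ_c = 225.0 / 20.5 = 10.98 m³/d.

Q_w ≈ 11.0 m³/d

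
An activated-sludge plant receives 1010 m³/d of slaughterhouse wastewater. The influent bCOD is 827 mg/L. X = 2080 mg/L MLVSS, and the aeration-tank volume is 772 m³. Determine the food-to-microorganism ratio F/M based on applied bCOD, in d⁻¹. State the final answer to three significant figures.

F/M ≈ 0.520 d⁻¹

F/M = Q·S₀ / (V·X) = 1010 × 827 / (772.0 × 2080) = 0.5202 g bCOD·(g VSS·d)⁻¹.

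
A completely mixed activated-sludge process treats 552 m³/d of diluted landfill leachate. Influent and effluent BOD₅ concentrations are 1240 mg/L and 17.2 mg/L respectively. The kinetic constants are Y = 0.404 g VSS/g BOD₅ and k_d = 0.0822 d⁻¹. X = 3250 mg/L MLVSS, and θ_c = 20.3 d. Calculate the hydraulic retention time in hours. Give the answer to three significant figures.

τ ≈ 27.8 h

Steady-state biomass mass balance: V·X·(1 + k_d·θ_c) = Y·Q·(S₀ − S)·θ_c, so V = 0.404 × 552 × (1240 − 17.2) × 20.3 / [3250 × (1 + 0.0822 × 20.3)] = 5.54×10^6 / 8673 = 638.3 m³.
Hydraulic retention time τ = V/Q = 638.3 / 552 = 1.156 d = 27.75 h.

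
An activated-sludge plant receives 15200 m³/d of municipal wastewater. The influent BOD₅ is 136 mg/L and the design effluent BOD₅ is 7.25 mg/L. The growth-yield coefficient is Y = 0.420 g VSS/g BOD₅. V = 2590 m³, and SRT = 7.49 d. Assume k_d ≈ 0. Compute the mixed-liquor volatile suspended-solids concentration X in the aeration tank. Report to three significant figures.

Without decay, X = Y Q (S₀−S) θ_c / V = 0.420 × 15200 × (136 − 7.25) × 7.49 / 2590 = 2377 mg/L.

X ≈ 2380 mg/L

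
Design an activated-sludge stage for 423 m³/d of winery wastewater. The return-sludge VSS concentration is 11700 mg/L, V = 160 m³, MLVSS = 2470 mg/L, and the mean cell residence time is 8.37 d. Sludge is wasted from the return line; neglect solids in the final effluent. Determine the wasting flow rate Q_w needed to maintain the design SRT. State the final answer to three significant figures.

Q_w ≈ 4.04 m³/d

θ_c = V·X/(Q_w·X_r) when wasting from the recycle, so Q_w = V·X/(θ_c·X_r) = 160.0 × 2470 / (8.37 × 11700) = 4.036 m³/d.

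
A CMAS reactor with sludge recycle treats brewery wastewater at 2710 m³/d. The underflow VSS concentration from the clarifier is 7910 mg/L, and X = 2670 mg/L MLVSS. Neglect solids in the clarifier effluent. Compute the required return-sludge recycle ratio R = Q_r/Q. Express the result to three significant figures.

R ≈ 0.510

Solids balance on the clarifier gives (1+R)X = R·X_r, so R = X/(X_r − X) = 2670 / (7910 − 2670) = 0.5095.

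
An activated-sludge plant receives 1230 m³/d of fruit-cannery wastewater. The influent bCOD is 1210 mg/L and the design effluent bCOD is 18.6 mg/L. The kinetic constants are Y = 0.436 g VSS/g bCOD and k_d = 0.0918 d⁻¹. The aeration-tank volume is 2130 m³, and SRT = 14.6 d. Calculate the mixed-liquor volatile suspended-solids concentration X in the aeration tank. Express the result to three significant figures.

X ≈ 1870 mg/L

Solving the biomass balance for X: X = Y Q (S₀−S) θ_c / [V (1+k_d θ_c)] = 0.436 × 1230 × (1210 − 18.6) × 14.6 / [2130 × (1 + 0.0918 × 14.6)] = 1871 mg/L.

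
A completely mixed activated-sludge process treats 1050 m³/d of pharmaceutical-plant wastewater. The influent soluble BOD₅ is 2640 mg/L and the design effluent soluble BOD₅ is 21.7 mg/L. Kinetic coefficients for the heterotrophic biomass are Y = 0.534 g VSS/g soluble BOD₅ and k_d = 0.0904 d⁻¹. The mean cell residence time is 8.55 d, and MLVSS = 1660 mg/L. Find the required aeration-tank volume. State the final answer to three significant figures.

Steady-state biomass mass balance: V·X·(1 + k_d·θ_c) = Y·Q·(S₀ − S)·θ_c, so V = 0.534 × 1050 × (2640 − 21.7) × 8.55 / [1660 × (1 + 0.0904 × 8.55)] = 1.26×10^7 / 2943 = 4265 m³.

V ≈ 4260 m³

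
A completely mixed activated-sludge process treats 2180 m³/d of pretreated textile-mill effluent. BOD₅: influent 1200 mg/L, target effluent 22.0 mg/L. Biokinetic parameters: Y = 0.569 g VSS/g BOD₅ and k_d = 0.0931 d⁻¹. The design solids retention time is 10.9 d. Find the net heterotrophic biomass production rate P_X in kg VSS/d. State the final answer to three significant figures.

Y_obs = Y / (1 + k_d θ_c) = 0.569 / (1 + 0.0931 × 10.9) = 0.569 / 2.015 = 0.2824.
Mass of BOD₅ removed per day: Q(S₀ − S) = 2180 × 1178 g/m³ = 2568 kg/d.
Biomass produced: P_X = Y_obs·Q·ΔS = 0.2824 × 2568 ≈ 725.2 kg VSS/d.

P_X ≈ 725 kg VSS/d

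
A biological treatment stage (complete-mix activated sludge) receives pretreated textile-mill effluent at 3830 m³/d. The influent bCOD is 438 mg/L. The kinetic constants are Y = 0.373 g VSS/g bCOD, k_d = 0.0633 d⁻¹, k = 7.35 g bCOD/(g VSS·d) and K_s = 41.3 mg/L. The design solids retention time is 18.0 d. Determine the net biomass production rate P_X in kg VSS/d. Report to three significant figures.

Effluent substrate depends only on kinetics and SRT: S = K_s(1 + k_d θ_c) / [θ_c(Yk − k_d) − 1] = 41.3 × (1 + 0.0633 × 18.0) / [18.0 × (0.373 × 7.35 − 0.0633) − 1] = 88.36 / 47.21 = 1.872 mg/L.
Correct the yield for decay: Y_obs = Y/(1 + k_d θ_c) = 0.373 / (1 + 0.0633 × 18.0) = 0.373 / 2.139 = 0.1743.
Substrate removed = Q·(S₀ − S) = 3830 m³/d × (438 − 1.87) g/m³ = 1.67×10^6 g/d = 1670 kg/d.
Net biomass production P_X = Y_obs × Q·(S₀ − S) = 0.1743 × 1670 = 291.2 kg VSS/d.

P_X ≈ 291 kg VSS/d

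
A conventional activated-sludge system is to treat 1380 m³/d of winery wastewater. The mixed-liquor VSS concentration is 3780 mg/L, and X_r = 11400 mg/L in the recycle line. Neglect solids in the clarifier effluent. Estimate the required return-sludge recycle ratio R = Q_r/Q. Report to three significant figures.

Solids balance on the clarifier gives (1+R)X = R·X_r, so R = X/(X_r − X) = 3780 / (11400 − 3780) = 0.4961.

R ≈ 0.496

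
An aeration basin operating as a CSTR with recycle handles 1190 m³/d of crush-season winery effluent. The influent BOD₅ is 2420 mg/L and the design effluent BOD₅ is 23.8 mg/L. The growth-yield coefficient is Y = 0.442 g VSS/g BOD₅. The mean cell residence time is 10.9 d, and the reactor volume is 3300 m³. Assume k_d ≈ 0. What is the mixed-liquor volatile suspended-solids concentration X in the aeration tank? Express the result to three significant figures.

X ≈ 4160 mg/L

From V·X = Y·Q·(S₀ − S)·θ_c (decay neglected): X = 0.442 × 1190 × (2420 − 23.8) × 10.9 / 3300 = 4163 mg/L.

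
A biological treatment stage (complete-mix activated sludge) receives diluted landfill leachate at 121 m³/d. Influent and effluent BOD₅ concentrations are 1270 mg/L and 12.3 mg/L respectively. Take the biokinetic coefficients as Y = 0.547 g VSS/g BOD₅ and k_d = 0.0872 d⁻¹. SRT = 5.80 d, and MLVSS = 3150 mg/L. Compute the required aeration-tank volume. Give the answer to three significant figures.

V ≈ 102 m³

Rearranging the biomass balance for a CMAS with decay, V = Y·Q·ΔS·θ_c / [X·(1+k_d θ_c)] = 0.547 × 121 × (1270 − 12.3) × 5.80 / [3150 × (1 + 0.0872 × 5.80)] = 4.83×10^5 / 4743 = 101.8 m³.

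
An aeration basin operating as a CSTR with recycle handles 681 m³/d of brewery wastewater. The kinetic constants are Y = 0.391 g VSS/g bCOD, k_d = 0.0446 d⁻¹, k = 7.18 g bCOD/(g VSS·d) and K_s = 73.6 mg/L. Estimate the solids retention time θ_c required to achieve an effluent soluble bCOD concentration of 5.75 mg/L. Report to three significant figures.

θ_c ≈ 6.30 d

At the target effluent, Y k S/(K_s+S) = 0.391×7.18×5.75/79.35 = 0.2034 d⁻¹.
θ_c = 1/(μ − k_d) = 1/(0.2034 − 0.0446) = 1/0.1588 = 6.296 d.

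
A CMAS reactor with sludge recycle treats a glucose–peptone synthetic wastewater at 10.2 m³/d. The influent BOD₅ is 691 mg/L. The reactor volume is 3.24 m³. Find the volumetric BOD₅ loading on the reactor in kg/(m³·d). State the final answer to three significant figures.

L_v = Q S₀ / V = 10.2 × 691 × 10⁻³ / 3.240 = 2.175 kg/(m³·d).

L_v ≈ 2.18 kg BOD₅/(m³·d)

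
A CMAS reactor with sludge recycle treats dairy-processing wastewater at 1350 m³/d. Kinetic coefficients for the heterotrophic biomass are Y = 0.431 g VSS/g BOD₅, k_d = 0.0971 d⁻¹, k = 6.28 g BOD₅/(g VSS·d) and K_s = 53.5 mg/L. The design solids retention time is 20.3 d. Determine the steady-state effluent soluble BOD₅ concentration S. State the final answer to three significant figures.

Effluent substrate depends only on kinetics and SRT: S = K_s(1 + k_d θ_c) / [θ_c(Yk − k_d) − 1] = 53.5 × (1 + 0.0971 × 20.3) / [20.3 × (0.431 × 6.28 − 0.0971) − 1] = 159.0 / 51.97 = 3.058 mg/L.

S ≈ 3.06 mg/L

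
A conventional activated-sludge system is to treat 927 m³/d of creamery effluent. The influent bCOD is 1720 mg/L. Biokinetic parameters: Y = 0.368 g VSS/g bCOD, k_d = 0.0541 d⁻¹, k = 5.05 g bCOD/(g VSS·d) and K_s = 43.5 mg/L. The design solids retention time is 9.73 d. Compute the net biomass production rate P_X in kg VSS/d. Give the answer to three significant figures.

P_X ≈ 384 kg VSS/d

Effluent substrate depends only on kinetics and SRT: S = K_s(1 + k_d θ_c) / [θ_c(Yk − k_d) − 1] = 43.5 × (1 + 0.0541 × 9.73) / [9.73 × (0.368 × 5.05 − 0.0541) − 1] = 66.40 / 16.56 = 4.011 mg/L.
Y_obs = Y / (1 + k_d θ_c) = 0.368 / (1 + 0.0541 × 9.73) = 0.368 / 1.526 = 0.2411.
Substrate removed = Q·(S₀ − S) = 927 m³/d × (1720 − 4.01) g/m³ = 1.59×10^6 g/d = 1591 kg/d.
Net biomass production P_X = Y_obs × Q·(S₀ − S) = 0.2411 × 1591 = 383.5 kg VSS/d.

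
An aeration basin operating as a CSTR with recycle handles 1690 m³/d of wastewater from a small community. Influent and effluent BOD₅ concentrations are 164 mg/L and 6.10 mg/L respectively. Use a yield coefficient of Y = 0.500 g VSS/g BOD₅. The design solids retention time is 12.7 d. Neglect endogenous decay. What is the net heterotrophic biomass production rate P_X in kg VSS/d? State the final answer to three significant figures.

P_X ≈ 133 kg VSS/d

With endogenous decay neglected, the observed yield equals the true yield: Y_obs = Y = 0.500 g VSS/g BOD₅.
ΔS = 164 − 6.10 = 157.9 mg/L, so the substrate removal rate is 1690 × 157.9/1000 = 266.9 kg BOD₅/d.
Net biomass production P_X = Y_obs × Q·(S₀ − S) = 0.5000 × 266.9 = 133.4 kg VSS/d.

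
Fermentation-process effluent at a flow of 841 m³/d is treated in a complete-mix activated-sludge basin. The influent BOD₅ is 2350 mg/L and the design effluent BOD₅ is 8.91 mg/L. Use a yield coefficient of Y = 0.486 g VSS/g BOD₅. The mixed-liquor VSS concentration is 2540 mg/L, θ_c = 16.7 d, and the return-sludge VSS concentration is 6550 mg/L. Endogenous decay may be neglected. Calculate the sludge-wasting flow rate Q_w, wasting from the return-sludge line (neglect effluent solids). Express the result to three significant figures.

V·X = Y·Q·ΔS·θ_c gives V = 0.486 × 841 × (2350 − 8.91) × 16.7 / 2540 = 6291 m³.
Q_w = (V·X)/(θ_c X_r) = 6291 × 2540 / (16.7 × 6550) = 146.1 m³/d.

Q_w ≈ 146 m³/d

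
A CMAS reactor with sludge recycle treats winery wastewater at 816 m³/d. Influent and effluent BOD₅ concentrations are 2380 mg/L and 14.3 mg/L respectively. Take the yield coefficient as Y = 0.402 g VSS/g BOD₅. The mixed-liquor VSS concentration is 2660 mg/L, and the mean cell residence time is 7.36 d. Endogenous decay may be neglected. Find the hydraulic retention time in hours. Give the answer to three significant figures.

Biomass mass balance (decay neglected): V·X = Y·Q·(S₀ − S)·θ_c, so V = 0.402 × 816 × (2380 − 14.3) × 7.36 / 2660 = 2147 m³.
τ = V/Q = 2147/816 = 2.631 d, or 63.15 h.

τ ≈ 63.2 h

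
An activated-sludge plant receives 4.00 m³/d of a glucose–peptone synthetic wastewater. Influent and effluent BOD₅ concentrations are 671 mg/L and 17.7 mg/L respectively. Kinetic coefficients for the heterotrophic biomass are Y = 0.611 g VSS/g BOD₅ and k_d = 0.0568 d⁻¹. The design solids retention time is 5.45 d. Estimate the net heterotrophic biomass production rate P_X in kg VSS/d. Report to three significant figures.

Correct the yield for decay: Y_obs = Y/(1 + k_d θ_c) = 0.611 / (1 + 0.0568 × 5.45) = 0.611 / 1.310 = 0.4666.
Substrate removed = Q·(S₀ − S) = 4.00 m³/d × (671 − 17.7) g/m³ = 2.61×10^3 g/d = 2.613 kg/d.
P_X = Y_obs · Q(S₀ − S) = 0.4666 × 2.613 = 1.219 kg VSS/d.

P_X ≈ 1.22 kg VSS/d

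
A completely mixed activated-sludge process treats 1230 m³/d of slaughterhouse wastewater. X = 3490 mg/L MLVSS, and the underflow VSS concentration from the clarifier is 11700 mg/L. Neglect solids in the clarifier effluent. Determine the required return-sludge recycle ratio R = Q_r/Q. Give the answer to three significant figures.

R = Q_r/Q = X/(X_r − X) = 3490 / (11700 − 3490) = 0.4251.

R ≈ 0.425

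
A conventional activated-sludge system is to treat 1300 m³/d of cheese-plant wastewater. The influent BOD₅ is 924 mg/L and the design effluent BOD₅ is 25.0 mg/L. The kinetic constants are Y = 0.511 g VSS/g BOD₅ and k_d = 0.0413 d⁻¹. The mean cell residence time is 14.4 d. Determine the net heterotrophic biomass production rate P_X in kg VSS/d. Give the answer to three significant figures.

Y_obs = Y / (1 + k_d θ_c) = 0.511 / (1 + 0.0413 × 14.4) = 0.511 / 1.595 = 0.3204.
ΔS = 924 − 25.0 = 899.0 mg/L, so the substrate removal rate is 1300 × 899.0/1000 = 1169 kg BOD₅/d.
So the net sludge growth is P_X = 0.3204 × 1169 = 374.5 kg VSS/d.

P_X ≈ 374 kg VSS/d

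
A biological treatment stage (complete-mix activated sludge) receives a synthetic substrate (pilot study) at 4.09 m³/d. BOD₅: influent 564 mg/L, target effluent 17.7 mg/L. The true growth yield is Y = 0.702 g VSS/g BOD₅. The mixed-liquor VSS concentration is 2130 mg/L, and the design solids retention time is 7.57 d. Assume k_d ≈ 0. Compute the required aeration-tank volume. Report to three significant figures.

V·X = Y·Q·ΔS·θ_c gives V = 0.702 × 4.09 × (564 − 17.7) × 7.57 / 2130 = 5.575 m³.

V ≈ 5.57 m³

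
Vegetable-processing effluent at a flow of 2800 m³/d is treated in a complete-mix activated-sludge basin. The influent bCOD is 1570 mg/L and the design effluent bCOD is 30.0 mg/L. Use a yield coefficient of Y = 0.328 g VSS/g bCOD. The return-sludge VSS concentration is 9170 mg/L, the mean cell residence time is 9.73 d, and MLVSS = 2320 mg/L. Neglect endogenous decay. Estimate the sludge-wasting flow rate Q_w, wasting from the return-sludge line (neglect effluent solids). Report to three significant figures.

V·X = Y·Q·ΔS·θ_c gives V = 0.328 × 2800 × (1570 − 30.0) × 9.73 / 2320 = 5932 m³.
Wasting from the return line (neglecting effluent solids): Q_w = V·X / (θ_c·X_r) = 5932 × 2320 / (9.73 × 9170) = 154.2 m³/d.

Q_w ≈ 154 m³/d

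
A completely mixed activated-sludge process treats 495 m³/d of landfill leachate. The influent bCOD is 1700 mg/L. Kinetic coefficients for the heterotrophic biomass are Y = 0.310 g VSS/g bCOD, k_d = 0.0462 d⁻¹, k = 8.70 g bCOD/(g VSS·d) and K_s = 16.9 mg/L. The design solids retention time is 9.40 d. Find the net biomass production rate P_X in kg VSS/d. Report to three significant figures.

P_X ≈ 182 kg VSS/d

For a completely mixed reactor with recycle the Lawrence–McCarty relation gives S = K_s·(1 + k_d·θ_c) / [θ_c·(Y·k − k_d) − 1] = 16.9 × (1 + 0.0462 × 9.40) / [9.40 × (0.310 × 8.70 − 0.0462) − 1] = 24.24 / 23.92 = 1.013 mg/L.
Y_obs = Y / (1 + k_d θ_c) = 0.310 / (1 + 0.0462 × 9.40) = 0.310 / 1.434 = 0.2161.
ΔS = 1700 − 1.01 = 1699 mg/L, so the substrate removal rate is 495 × 1699/1000 = 841.0 kg bCOD/d.
Biomass produced: P_X = Y_obs·Q·ΔS = 0.2161 × 841.0 ≈ 181.8 kg VSS/d.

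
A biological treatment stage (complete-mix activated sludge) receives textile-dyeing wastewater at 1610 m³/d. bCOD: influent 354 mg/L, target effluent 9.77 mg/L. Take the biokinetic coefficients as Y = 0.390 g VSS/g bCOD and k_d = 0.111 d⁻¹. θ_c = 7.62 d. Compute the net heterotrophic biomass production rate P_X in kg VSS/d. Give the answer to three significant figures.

P_X ≈ 117 kg VSS/d

Y_obs = Y / (1 + k_d θ_c) = 0.390 / (1 + 0.111 × 7.62) = 0.390 / 1.846 = 0.2113.
Q·(S₀ − S) = 1610 × (354 − 9.77) × 10⁻³ = 554.2 kg/d removed.
Net biomass production P_X = Y_obs × Q·(S₀ − S) = 0.2113 × 554.2 = 117.1 kg VSS/d.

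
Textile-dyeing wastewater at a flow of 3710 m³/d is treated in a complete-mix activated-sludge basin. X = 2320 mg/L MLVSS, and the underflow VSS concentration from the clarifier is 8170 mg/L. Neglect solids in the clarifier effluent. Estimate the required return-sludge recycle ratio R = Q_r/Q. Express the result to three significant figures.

R = Q_r/Q = X/(X_r − X) = 2320 / (8170 − 2320) = 0.3966.

R ≈ 0.397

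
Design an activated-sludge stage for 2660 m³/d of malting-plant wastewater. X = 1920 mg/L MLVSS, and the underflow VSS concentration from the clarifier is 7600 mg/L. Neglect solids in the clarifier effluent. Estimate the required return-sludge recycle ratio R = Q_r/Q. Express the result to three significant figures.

Mass balance around the secondary clarifier (neglecting effluent solids): R = X / (X_r − X) = 1920 / (7600 − 1920) = 0.3380.

R ≈ 0.338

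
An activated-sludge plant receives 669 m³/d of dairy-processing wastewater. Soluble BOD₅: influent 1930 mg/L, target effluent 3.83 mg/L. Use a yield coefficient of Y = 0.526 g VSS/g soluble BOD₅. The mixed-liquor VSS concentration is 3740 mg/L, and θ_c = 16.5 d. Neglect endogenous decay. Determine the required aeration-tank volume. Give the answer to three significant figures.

V ≈ 2990 m³

With k_d = 0 the design equation reduces to V = Y Q (S₀−S) θ_c / X = 0.526 × 669 × (1930 − 3.83) × 16.5 / 3740 = 2990 m³.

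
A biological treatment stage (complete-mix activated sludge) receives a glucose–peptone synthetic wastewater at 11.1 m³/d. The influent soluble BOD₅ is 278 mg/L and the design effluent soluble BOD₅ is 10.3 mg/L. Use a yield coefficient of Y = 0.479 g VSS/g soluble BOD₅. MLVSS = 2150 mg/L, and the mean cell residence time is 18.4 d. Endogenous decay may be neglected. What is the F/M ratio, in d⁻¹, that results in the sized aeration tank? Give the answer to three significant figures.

Biomass mass balance (decay neglected): V·X = Y·Q·(S₀ − S)·θ_c, so V = 0.479 × 11.1 × (278 − 10.3) × 18.4 / 2150 = 12.18 m³.
F/M = Q·S₀ / (V·X) = 11.1 × 278 / (12.18 × 2150) = 0.1178 g soluble BOD₅·(g VSS·d)⁻¹.

F/M ≈ 0.118 d⁻¹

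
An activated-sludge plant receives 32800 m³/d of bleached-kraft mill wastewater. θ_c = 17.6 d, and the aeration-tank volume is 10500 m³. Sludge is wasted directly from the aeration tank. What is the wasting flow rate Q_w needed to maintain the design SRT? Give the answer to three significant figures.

Q_w ≈ 597 m³/d

Wasting from the aeration tank: Q_w = V / θ_c = 10500 / 17.6 = 596.6 m³/d.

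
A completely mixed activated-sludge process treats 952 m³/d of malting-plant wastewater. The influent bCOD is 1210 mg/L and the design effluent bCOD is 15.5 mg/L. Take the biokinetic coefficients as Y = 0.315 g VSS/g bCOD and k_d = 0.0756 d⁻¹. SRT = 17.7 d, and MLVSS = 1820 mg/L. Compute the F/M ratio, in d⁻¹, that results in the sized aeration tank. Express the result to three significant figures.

F/M ≈ 0.425 d⁻¹

Steady-state biomass mass balance: V·X·(1 + k_d·θ_c) = Y·Q·(S₀ − S)·θ_c, so V = 0.315 × 952 × (1210 − 15.5) × 17.7 / [1820 × (1 + 0.0756 × 17.7)] = 6.34×10^6 / 4255 = 1490 m³.
F/M = Q·S₀ / (V·X) = 952 × 1210 / (1490 × 1820) = 0.4248 g bCOD·(g VSS·d)⁻¹.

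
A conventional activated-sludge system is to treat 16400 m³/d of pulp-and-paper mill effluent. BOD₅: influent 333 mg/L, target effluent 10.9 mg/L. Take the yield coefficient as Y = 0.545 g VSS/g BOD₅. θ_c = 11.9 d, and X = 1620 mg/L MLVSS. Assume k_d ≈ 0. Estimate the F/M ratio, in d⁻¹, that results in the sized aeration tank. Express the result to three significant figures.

F/M ≈ 0.159 d⁻¹

With k_d = 0 the design equation reduces to V = Y Q (S₀−S) θ_c / X = 0.545 × 16400 × (333 − 10.9) × 11.9 / 1620 = 21148 m³.
F/M = Q·S₀ / (V·X) = 16400 × 333 / (21148 × 1620) = 0.1594 g BOD₅·(g VSS·d)⁻¹.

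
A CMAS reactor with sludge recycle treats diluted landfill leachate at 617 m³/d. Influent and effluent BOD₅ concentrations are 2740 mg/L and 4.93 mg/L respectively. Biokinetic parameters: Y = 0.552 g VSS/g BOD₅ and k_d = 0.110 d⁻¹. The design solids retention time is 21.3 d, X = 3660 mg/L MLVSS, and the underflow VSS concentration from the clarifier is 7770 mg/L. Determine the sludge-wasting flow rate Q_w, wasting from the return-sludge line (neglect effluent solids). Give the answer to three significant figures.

Steady-state biomass mass balance: V·X·(1 + k_d·θ_c) = Y·Q·(S₀ − S)·θ_c, so V = 0.552 × 617 × (2740 − 4.93) × 21.3 / [3660 × (1 + 0.110 × 21.3)] = 1.98×10^7 / 12235 = 1622 m³.
θ_c = V·X/(Q_w·X_r) when wasting from the recycle, so Q_w = V·X/(θ_c·X_r) = 1622 × 3660 / (21.3 × 7770) = 35.86 m³/d.

Q_w ≈ 35.9 m³/d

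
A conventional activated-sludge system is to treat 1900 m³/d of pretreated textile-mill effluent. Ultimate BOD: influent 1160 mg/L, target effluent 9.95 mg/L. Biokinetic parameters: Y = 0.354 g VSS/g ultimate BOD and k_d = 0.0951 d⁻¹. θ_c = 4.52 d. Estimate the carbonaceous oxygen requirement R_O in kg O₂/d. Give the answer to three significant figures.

R_O ≈ 1420 kg O₂/d

Correct the yield for decay: Y_obs = Y/(1 + k_d θ_c) = 0.354 / (1 + 0.0951 × 4.52) = 0.354 / 1.430 = 0.2476.
Substrate removed = Q·(S₀ − S) = 1900 m³/d × (1160 − 9.95) g/m³ = 2.19×10^6 g/d = 2185 kg/d.
Net sludge production P_X = 0.2476 × 2185 = 541.0 kg VSS/d.
R_O = Q·ΔS − 1.42 P_X = 2185 − 768.2 = 1417 kg O₂/d.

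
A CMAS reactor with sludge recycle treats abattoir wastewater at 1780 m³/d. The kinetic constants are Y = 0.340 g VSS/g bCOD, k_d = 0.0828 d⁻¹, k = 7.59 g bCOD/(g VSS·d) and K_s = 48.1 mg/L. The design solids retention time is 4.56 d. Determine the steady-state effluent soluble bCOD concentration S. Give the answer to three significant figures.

For a completely mixed reactor with recycle the Lawrence–McCarty relation gives S = K_s·(1 + k_d·θ_c) / [θ_c·(Y·k − k_d) − 1] = 48.1 × (1 + 0.0828 × 4.56) / [4.56 × (0.340 × 7.59 − 0.0828) − 1] = 66.26 / 10.39 = 6.377 mg/L.

S ≈ 6.38 mg/L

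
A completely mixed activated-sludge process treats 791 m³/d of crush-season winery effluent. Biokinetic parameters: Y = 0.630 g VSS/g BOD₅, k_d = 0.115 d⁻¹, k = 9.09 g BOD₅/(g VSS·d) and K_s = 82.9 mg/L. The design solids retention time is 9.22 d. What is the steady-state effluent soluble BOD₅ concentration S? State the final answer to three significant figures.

S ≈ 3.37 mg/L

For a completely mixed reactor with recycle the Lawrence–McCarty relation gives S = K_s·(1 + k_d·θ_c) / [θ_c·(Y·k − k_d) − 1] = 82.9 × (1 + 0.115 × 9.22) / [9.22 × (0.630 × 9.09 − 0.115) − 1] = 170.8 / 50.74 = 3.366 mg/L.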